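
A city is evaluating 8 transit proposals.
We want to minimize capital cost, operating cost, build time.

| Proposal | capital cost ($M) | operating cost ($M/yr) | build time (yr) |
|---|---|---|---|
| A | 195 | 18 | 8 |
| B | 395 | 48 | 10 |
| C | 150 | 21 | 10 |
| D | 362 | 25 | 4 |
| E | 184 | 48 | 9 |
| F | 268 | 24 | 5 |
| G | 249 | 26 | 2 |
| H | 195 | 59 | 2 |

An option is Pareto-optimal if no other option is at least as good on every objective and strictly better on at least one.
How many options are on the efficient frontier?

7

A: not dominated (best operating cost).
B: dominated by A (capital cost 195≤395, operating cost 18≤48, build time 8≤10).
C: not dominated (best capital cost).
D: not dominated.
E: not dominated.
F: not dominated.
G: not dominated.
H: not dominated.
Pareto-optimal: A, C, D, E, F, G, H → 7.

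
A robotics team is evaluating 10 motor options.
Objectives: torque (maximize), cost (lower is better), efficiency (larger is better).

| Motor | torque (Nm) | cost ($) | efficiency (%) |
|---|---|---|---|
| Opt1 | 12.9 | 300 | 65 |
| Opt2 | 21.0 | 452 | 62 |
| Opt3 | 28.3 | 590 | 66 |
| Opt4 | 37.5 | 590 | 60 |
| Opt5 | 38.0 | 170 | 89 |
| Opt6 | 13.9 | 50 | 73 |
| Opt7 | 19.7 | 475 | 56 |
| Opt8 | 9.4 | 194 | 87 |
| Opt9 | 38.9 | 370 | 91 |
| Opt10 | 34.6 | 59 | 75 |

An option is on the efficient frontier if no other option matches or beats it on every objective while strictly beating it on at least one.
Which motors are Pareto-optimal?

Opt5, Opt6, Opt9, Opt10

Opt1: dominated by Opt5 (torque 38.0≥12.9, cost 170≤300, efficiency 89≥65).
Opt2: dominated by Opt5 (torque 38.0≥21.0, cost 170≤452, efficiency 89≥62).
Opt3: dominated by Opt5 (torque 38.0≥28.3, cost 170≤590, efficiency 89≥66).
Opt4: dominated by Opt5 (torque 38.0≥37.5, cost 170≤590, efficiency 89≥60).
Opt5: not dominated.
Opt6: not dominated (best cost).
Opt7: dominated by Opt2 (torque 21.0≥19.7, cost 452≤475, efficiency 62≥56).
Opt8: dominated by Opt5 (torque 38.0≥9.4, cost 170≤194, efficiency 89≥87).
Opt9: not dominated (best torque).
Opt10: not dominated.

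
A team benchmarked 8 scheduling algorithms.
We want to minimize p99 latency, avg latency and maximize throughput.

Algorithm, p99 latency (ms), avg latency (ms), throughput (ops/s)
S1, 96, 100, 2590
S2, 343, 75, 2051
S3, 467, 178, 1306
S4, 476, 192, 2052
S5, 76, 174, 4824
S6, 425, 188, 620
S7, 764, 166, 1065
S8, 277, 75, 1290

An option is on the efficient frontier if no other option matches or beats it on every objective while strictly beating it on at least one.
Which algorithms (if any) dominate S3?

S1, S2, S5

S1: p99 latency 96≤467, avg latency 100≤178, throughput 2590≥1306 — dominates S3.
S2: p99 latency 343≤467, avg latency 75≤178, throughput 2051≥1306 — dominates S3.
S5: p99 latency 76≤467, avg latency 174≤178, throughput 4824≥1306 — dominates S3.
Others (S4, S6, S7, S8) are each worse than S3 on at least one objective.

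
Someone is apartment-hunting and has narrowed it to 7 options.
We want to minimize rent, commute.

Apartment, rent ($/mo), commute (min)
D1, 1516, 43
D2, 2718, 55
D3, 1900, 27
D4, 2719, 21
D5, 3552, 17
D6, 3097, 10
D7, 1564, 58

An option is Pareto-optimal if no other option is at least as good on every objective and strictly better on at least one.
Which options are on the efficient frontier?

D1, D3, D4, D6

D1: not dominated (best rent).
D2: dominated by D1 (rent 1516≤2718, commute 43≤55).
D3: not dominated.
D4: not dominated.
D5: dominated by D6 (rent 3097≤3552, commute 10≤17).
D6: not dominated (best commute).
D7: dominated by D1 (rent 1516≤1564, commute 43≤58).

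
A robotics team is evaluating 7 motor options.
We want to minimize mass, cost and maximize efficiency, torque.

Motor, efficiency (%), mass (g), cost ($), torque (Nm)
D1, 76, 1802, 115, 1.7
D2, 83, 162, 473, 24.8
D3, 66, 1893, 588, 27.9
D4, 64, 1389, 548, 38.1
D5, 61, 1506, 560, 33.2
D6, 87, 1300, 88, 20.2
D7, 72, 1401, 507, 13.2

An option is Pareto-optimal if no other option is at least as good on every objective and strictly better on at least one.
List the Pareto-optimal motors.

D1: dominated by D6 (efficiency 87≥76, mass 1300≤1802, cost 88≤115, torque 20.2≥1.7).
D2: not dominated (best mass).
D3: not dominated.
D4: not dominated (best torque).
D5: dominated by D4 (efficiency 64≥61, mass 1389≤1506, cost 548≤560, torque 38.1≥33.2).
D6: not dominated (best efficiency).
D7: dominated by D2 (efficiency 83≥72, mass 162≤1401, cost 473≤507, torque 24.8≥13.2).

D2, D3, D4, D6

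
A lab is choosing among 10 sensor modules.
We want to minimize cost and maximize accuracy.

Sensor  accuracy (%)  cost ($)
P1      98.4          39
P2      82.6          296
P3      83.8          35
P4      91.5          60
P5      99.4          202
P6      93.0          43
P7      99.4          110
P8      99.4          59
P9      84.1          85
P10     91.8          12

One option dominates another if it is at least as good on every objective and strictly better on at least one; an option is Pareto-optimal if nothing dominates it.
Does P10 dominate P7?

P10 vs P7: P10 is worse on accuracy (91.8 vs 99.4), so it does not dominate P7.

No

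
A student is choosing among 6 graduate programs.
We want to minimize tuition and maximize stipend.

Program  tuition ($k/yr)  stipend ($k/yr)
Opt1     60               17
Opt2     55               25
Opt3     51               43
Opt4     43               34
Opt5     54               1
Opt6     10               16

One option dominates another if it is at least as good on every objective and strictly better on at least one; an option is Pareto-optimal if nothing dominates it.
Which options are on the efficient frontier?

Opt1: dominated by Opt2 (tuition 55≤60, stipend 25≥17).
Opt2: dominated by Opt3 (tuition 51≤55, stipend 43≥25).
Opt3: not dominated (best stipend).
Opt4: not dominated.
Opt5: dominated by Opt3 (tuition 51≤54, stipend 43≥1).
Opt6: not dominated (best tuition).

Opt3, Opt4, Opt6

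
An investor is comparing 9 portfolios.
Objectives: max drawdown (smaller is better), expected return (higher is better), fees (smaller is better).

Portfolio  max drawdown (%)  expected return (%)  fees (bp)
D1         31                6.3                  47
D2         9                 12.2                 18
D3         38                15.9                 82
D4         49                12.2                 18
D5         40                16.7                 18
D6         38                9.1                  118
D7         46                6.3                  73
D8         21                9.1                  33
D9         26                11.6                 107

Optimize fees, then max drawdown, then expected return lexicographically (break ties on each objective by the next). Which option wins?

First minimize fees: best is 18, kept {D2, D4, D5}.
Then minimize max drawdown: best is 9, kept {D2}.

D2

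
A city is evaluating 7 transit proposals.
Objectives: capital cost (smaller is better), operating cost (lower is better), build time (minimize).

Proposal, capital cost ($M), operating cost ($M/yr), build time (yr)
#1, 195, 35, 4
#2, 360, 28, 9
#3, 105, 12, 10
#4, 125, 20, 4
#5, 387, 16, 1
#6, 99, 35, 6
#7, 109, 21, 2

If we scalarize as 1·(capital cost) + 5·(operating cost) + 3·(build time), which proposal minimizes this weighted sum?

#1: 1·195 + 5·35 + 3·4 = 382
#2: 1·360 + 5·28 + 3·9 = 527
#3: 1·105 + 5·12 + 3·10 = 195
#4: 1·125 + 5·20 + 3·4 = 237
#5: 1·387 + 5·16 + 3·1 = 470
#6: 1·99 + 5·35 + 3·6 = 292
#7: 1·109 + 5·21 + 3·2 = 220
Lowest: #3 at 195.

#3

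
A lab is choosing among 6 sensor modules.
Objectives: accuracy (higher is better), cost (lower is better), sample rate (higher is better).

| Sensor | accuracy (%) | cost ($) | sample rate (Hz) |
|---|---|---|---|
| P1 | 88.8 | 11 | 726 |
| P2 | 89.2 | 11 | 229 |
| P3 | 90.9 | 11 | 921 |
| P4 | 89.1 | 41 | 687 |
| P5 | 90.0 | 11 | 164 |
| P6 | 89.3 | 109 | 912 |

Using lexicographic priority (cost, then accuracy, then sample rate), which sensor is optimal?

P3

First minimize cost: best is 11, kept {P1, P2, P3, P5}.
Then maximize accuracy: best is 90.9, kept {P3}.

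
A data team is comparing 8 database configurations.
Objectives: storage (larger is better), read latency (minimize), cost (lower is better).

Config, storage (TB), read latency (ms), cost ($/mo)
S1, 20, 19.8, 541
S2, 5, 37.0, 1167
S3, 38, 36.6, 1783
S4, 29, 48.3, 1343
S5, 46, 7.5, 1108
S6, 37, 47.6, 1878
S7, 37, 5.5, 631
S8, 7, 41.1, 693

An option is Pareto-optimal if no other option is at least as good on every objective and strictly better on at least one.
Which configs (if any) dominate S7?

S1: worse on storage (20 vs 37).
S2: worse on storage (5 vs 37).
S3: worse on read latency (36.6 vs 5.5).
S4: worse on storage (29 vs 37).
S5: worse on read latency (7.5 vs 5.5).
S6: worse on read latency (47.6 vs 5.5).
S8: worse on storage (7 vs 37).
No option dominates S7.

none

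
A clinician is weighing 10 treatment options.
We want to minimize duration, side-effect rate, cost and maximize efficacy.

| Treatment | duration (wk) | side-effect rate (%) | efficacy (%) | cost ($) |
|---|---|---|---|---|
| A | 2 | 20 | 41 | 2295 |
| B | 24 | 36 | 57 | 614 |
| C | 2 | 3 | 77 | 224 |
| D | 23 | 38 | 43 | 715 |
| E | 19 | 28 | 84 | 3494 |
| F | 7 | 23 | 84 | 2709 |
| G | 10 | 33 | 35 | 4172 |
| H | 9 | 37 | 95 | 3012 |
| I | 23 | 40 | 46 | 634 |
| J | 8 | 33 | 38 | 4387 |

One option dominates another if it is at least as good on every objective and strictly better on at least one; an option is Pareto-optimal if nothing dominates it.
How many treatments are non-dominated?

A: dominated by C (duration 2≤2, side-effect rate 3≤20, efficacy 77≥41, cost 224≤2295).
B: dominated by C (duration 2≤24, side-effect rate 3≤36, efficacy 77≥57, cost 224≤614).
C: not dominated (best side-effect rate).
D: dominated by C (duration 2≤23, side-effect rate 3≤38, efficacy 77≥43, cost 224≤715).
E: dominated by F (duration 7≤19, side-effect rate 23≤28, efficacy 84≥84, cost 2709≤3494).
F: not dominated.
G: dominated by A (duration 2≤10, side-effect rate 20≤33, efficacy 41≥35, cost 2295≤4172).
H: not dominated (best efficacy).
I: dominated by C (duration 2≤23, side-effect rate 3≤40, efficacy 77≥46, cost 224≤634).
J: dominated by A (duration 2≤8, side-effect rate 20≤33, efficacy 41≥38, cost 2295≤4387).
Pareto-optimal: C, F, H → 3.

3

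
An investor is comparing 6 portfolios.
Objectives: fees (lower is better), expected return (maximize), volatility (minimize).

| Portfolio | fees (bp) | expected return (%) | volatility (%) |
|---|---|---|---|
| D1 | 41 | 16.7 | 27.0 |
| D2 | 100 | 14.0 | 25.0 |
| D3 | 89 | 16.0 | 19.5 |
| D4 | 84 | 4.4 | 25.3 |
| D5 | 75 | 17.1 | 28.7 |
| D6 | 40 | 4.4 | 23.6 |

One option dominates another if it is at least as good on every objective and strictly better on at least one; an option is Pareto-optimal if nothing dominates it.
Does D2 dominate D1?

D2 vs D1: D2 is worse on fees (100 vs 41), so it does not dominate D1.

No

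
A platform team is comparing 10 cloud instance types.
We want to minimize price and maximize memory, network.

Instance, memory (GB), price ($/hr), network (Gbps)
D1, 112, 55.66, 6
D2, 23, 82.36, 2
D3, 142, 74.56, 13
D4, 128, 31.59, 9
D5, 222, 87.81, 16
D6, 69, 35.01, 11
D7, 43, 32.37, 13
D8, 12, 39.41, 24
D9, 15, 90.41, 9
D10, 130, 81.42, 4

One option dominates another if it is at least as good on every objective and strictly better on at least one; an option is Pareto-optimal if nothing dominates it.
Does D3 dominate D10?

D3 vs D10: memory 142≥130, price 74.56≤81.42, network 13≥4 — D3 is at least as good on every objective with at least one strict improvement.

Yes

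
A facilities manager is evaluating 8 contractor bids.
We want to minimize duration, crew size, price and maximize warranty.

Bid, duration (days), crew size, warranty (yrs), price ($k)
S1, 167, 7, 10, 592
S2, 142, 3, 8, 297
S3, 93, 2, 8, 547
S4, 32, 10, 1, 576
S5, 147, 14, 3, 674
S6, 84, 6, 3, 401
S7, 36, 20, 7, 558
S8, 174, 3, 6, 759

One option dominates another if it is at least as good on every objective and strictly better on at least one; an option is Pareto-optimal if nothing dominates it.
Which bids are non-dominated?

S1, S2, S3, S4, S6, S7

S1: not dominated (best warranty).
S2: not dominated (best price).
S3: not dominated (best crew size).
S4: not dominated (best duration).
S5: dominated by S2 (duration 142≤147, crew size 3≤14, warranty 8≥3, price 297≤674).
S6: not dominated.
S7: not dominated.
S8: dominated by S2 (duration 142≤174, crew size 3≤3, warranty 8≥6, price 297≤759).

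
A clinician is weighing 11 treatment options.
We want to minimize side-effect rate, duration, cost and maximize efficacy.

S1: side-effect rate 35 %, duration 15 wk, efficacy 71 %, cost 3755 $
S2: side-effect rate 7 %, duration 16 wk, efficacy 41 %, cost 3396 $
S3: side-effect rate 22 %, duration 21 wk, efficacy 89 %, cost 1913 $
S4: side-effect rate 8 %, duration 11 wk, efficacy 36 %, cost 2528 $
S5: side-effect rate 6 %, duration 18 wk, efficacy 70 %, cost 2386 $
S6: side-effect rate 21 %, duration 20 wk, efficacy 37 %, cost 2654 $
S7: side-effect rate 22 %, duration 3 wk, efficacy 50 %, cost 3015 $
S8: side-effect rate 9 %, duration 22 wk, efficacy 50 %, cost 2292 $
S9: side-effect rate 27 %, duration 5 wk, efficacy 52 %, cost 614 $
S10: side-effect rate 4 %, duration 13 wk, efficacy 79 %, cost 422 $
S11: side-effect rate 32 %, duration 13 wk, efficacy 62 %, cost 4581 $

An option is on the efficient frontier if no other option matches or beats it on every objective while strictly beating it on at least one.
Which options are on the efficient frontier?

S1: dominated by S10 (side-effect rate 4≤35, duration 13≤15, efficacy 79≥71, cost 422≤3755).
S2: dominated by S10 (side-effect rate 4≤7, duration 13≤16, efficacy 79≥41, cost 422≤3396).
S3: not dominated (best efficacy).
S4: not dominated.
S5: dominated by S10 (side-effect rate 4≤6, duration 13≤18, efficacy 79≥70, cost 422≤2386).
S6: dominated by S5 (side-effect rate 6≤21, duration 18≤20, efficacy 70≥37, cost 2386≤2654).
S7: not dominated (best duration).
S8: dominated by S10 (side-effect rate 4≤9, duration 13≤22, efficacy 79≥50, cost 422≤2292).
S9: not dominated.
S10: not dominated (best side-effect rate).
S11: dominated by S10 (side-effect rate 4≤32, duration 13≤13, efficacy 79≥62, cost 422≤4581).

S3, S4, S7, S9, S10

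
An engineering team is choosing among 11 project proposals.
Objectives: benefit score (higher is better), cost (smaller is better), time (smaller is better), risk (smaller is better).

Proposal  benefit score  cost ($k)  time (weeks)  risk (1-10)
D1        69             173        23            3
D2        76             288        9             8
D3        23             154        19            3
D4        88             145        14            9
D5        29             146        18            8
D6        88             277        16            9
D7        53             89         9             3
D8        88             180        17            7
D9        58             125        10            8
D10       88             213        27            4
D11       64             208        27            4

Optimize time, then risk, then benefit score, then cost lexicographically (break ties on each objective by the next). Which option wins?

D7

First minimize time: best is 9, kept {D2, D7}.
Then minimize risk: best is 3, kept {D7}.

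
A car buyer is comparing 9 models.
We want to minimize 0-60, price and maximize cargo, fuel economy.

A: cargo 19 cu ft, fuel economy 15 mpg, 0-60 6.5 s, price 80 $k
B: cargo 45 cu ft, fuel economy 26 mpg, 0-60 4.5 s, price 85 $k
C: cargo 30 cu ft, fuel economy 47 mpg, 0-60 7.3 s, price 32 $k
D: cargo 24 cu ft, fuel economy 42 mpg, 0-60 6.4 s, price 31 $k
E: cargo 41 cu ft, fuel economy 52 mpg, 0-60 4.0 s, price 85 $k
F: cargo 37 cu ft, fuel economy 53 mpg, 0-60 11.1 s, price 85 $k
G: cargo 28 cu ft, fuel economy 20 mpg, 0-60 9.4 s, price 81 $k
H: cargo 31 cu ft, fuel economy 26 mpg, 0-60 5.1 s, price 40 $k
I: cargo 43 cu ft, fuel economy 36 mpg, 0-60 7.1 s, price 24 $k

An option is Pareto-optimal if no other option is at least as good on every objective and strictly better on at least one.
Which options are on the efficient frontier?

B, C, D, E, F, H, I

A: dominated by D (cargo 24≥19, fuel economy 42≥15, 0-60 6.4≤6.5, price 31≤80).
B: not dominated (best cargo).
C: not dominated.
D: not dominated.
E: not dominated (best 0-60).
F: not dominated (best fuel economy).
G: dominated by C (cargo 30≥28, fuel economy 47≥20, 0-60 7.3≤9.4, price 32≤81).
H: not dominated.
I: not dominated (best price).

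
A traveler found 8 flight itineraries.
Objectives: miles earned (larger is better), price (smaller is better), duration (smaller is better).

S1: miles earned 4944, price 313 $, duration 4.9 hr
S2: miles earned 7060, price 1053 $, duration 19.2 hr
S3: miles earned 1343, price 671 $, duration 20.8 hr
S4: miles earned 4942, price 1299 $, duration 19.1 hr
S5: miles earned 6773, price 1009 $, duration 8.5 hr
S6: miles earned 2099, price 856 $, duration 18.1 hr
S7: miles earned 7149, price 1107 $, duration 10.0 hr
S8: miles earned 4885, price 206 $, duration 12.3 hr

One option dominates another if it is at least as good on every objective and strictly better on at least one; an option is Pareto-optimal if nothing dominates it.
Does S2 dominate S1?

S2 vs S1: S2 is worse on price (1053 vs 313), so it does not dominate S1.

No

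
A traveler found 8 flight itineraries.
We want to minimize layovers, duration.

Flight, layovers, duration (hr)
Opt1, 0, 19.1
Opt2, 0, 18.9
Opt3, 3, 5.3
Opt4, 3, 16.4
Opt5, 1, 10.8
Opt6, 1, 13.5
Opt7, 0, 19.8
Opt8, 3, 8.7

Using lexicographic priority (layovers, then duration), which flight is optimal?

Opt2

First minimize layovers: best is 0, kept {Opt1, Opt2, Opt7}.
Then minimize duration: best is 18.9, kept {Opt2}.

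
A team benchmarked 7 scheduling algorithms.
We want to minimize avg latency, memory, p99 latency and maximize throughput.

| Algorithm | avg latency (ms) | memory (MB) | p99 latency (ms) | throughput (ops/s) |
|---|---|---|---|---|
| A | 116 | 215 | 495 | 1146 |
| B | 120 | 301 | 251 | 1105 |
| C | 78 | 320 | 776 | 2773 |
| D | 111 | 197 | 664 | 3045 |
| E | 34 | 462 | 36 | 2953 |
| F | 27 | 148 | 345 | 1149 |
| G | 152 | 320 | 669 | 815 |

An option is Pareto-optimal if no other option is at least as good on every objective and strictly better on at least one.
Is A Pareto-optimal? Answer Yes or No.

No

F vs A: avg latency 27≤116, memory 148≤215, p99 latency 345≤495, throughput 1149≥1146 — F is at least as good on every objective and strictly better on at least one, so F dominates A.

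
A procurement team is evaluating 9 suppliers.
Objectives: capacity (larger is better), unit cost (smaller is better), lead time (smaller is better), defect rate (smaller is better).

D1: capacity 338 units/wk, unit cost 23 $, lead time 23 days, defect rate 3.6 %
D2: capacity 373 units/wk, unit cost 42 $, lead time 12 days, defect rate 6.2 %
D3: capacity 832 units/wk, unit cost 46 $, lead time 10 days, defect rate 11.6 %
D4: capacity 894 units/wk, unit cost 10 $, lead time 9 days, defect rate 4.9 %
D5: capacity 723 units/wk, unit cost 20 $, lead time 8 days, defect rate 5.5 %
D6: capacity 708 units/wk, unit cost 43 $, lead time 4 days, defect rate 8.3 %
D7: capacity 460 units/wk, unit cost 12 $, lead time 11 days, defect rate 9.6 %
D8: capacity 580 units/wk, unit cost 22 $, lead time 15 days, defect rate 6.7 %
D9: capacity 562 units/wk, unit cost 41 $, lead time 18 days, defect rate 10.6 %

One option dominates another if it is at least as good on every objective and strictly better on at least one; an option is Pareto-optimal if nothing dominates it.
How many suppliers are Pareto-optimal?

D1: not dominated (best defect rate).
D2: dominated by D4 (capacity 894≥373, unit cost 10≤42, lead time 9≤12, defect rate 4.9≤6.2).
D3: dominated by D4 (capacity 894≥832, unit cost 10≤46, lead time 9≤10, defect rate 4.9≤11.6).
D4: not dominated (best capacity).
D5: not dominated.
D6: not dominated (best lead time).
D7: dominated by D4 (capacity 894≥460, unit cost 10≤12, lead time 9≤11, defect rate 4.9≤9.6).
D8: dominated by D4 (capacity 894≥580, unit cost 10≤22, lead time 9≤15, defect rate 4.9≤6.7).
D9: dominated by D4 (capacity 894≥562, unit cost 10≤41, lead time 9≤18, defect rate 4.9≤10.6).
Pareto-optimal: D1, D4, D5, D6 → 4.

4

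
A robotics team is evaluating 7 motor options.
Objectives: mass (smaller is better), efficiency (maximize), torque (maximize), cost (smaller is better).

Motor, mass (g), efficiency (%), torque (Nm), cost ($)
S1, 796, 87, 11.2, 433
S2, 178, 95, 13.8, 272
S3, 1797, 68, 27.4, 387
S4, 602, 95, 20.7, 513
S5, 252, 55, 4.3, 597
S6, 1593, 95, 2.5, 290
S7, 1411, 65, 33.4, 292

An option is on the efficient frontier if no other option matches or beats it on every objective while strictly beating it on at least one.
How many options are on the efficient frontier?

S1: dominated by S2 (mass 178≤796, efficiency 95≥87, torque 13.8≥11.2, cost 272≤433).
S2: not dominated (best mass).
S3: not dominated.
S4: not dominated.
S5: dominated by S2 (mass 178≤252, efficiency 95≥55, torque 13.8≥4.3, cost 272≤597).
S6: dominated by S2 (mass 178≤1593, efficiency 95≥95, torque 13.8≥2.5, cost 272≤290).
S7: not dominated (best torque).
Pareto-optimal: S2, S3, S4, S7 → 4.

4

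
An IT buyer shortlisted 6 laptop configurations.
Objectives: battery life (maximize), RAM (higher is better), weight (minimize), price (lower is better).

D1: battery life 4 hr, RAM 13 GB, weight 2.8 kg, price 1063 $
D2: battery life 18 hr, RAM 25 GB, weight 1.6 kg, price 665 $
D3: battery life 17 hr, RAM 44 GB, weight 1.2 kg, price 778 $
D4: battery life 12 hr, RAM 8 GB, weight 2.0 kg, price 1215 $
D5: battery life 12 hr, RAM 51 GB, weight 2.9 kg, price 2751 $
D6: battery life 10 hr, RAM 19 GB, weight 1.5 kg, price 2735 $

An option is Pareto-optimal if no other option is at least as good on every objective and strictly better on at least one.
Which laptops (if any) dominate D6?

D3

D3: battery life 17≥10, RAM 44≥19, weight 1.2≤1.5, price 778≤2735 — dominates D6.
Others (D1, D2, D4, D5) are each worse than D6 on at least one objective.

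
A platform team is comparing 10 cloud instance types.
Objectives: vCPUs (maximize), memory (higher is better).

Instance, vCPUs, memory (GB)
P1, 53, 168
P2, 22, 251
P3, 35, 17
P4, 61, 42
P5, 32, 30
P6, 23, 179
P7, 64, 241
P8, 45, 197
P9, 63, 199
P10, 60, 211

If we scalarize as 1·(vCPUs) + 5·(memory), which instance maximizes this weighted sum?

P2

P1: 1·53 + 5·168 = 893
P2: 1·22 + 5·251 = 1277
P3: 1·35 + 5·17 = 120
P4: 1·61 + 5·42 = 271
P5: 1·32 + 5·30 = 182
P6: 1·23 + 5·179 = 918
P7: 1·64 + 5·241 = 1269
P8: 1·45 + 5·197 = 1030
P9: 1·63 + 5·199 = 1058
P10: 1·60 + 5·211 = 1115
Highest: P2 at 1277.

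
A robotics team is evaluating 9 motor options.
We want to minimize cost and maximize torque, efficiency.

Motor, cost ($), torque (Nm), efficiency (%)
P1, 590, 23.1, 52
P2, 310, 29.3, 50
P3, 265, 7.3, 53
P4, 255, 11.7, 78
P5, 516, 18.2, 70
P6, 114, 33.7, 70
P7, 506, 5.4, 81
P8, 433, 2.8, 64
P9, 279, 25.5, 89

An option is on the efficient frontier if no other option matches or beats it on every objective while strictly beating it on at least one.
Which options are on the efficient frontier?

P1: dominated by P6 (cost 114≤590, torque 33.7≥23.1, efficiency 70≥52).
P2: dominated by P6 (cost 114≤310, torque 33.7≥29.3, efficiency 70≥50).
P3: dominated by P4 (cost 255≤265, torque 11.7≥7.3, efficiency 78≥53).
P4: not dominated.
P5: dominated by P6 (cost 114≤516, torque 33.7≥18.2, efficiency 70≥70).
P6: not dominated (best cost).
P7: dominated by P9 (cost 279≤506, torque 25.5≥5.4, efficiency 89≥81).
P8: dominated by P4 (cost 255≤433, torque 11.7≥2.8, efficiency 78≥64).
P9: not dominated (best efficiency).

P4, P6, P9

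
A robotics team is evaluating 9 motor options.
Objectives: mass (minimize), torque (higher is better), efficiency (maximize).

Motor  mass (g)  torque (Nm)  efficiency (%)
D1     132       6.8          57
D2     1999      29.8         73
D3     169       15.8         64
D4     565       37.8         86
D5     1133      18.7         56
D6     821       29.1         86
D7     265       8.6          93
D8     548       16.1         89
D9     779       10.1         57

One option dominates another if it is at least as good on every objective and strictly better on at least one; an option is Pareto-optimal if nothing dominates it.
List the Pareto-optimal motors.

D1: not dominated (best mass).
D2: dominated by D4 (mass 565≤1999, torque 37.8≥29.8, efficiency 86≥73).
D3: not dominated.
D4: not dominated (best torque).
D5: dominated by D4 (mass 565≤1133, torque 37.8≥18.7, efficiency 86≥56).
D6: dominated by D4 (mass 565≤821, torque 37.8≥29.1, efficiency 86≥86).
D7: not dominated (best efficiency).
D8: not dominated.
D9: dominated by D3 (mass 169≤779, torque 15.8≥10.1, efficiency 64≥57).

D1, D3, D4, D7, D8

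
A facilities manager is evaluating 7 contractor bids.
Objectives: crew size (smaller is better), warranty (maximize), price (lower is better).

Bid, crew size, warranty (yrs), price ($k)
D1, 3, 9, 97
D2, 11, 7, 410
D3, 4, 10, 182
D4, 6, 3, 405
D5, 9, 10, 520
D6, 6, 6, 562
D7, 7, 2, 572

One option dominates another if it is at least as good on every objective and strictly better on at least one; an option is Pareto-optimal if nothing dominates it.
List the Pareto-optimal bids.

D1: not dominated (best crew size).
D2: dominated by D1 (crew size 3≤11, warranty 9≥7, price 97≤410).
D3: not dominated.
D4: dominated by D1 (crew size 3≤6, warranty 9≥3, price 97≤405).
D5: dominated by D3 (crew size 4≤9, warranty 10≥10, price 182≤520).
D6: dominated by D1 (crew size 3≤6, warranty 9≥6, price 97≤562).
D7: dominated by D1 (crew size 3≤7, warranty 9≥2, price 97≤572).

D1, D3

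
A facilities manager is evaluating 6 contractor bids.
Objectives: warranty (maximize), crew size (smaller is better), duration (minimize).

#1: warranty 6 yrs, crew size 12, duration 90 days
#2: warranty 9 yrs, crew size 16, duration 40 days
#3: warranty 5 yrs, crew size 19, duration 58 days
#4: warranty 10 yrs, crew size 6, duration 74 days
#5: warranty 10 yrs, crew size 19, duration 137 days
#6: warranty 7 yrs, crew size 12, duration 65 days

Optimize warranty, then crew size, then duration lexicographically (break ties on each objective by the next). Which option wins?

#4

First maximize warranty: best is 10, kept {#4, #5}.
Then minimize crew size: best is 6, kept {#4}.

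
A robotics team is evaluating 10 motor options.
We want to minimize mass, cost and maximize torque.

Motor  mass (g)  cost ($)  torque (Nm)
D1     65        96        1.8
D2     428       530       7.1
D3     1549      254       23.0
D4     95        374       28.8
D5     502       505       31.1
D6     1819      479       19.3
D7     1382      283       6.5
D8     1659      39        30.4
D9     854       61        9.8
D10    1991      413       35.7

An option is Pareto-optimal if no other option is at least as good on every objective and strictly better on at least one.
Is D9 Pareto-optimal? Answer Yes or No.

Yes

D1: worse on cost (96 vs 61).
D2: worse on cost (530 vs 61).
D3: worse on mass (1549 vs 854).
D4: worse on cost (374 vs 61).
D5: worse on cost (505 vs 61).
D6: worse on mass (1819 vs 854).
D7: worse on mass (1382 vs 854).
D8: worse on mass (1659 vs 854).
D10: worse on mass (1991 vs 854).
No option is at least as good as D9 on every objective and strictly better on one.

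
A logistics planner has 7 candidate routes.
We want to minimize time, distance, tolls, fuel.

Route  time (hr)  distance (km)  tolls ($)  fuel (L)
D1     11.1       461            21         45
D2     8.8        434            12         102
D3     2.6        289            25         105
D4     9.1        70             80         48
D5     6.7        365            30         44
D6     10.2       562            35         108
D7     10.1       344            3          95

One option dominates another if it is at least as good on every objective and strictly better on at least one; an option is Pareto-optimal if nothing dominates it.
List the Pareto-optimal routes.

D1: not dominated.
D2: not dominated.
D3: not dominated (best time).
D4: not dominated (best distance).
D5: not dominated (best fuel).
D6: dominated by D2 (time 8.8≤10.2, distance 434≤562, tolls 12≤35, fuel 102≤108).
D7: not dominated (best tolls).

D1, D2, D3, D4, D5, D7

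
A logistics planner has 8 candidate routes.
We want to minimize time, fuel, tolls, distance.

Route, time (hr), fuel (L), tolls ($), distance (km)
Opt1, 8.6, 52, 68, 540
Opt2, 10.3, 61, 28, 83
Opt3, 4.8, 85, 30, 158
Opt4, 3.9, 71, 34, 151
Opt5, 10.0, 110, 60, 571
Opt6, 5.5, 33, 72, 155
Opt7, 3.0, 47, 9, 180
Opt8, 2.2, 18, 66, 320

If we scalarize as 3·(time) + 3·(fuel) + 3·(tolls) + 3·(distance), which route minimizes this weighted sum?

Opt1: 3·8.6 + 3·52 + 3·68 + 3·540 = 2005.8
Opt2: 3·10.3 + 3·61 + 3·28 + 3·83 = 546.9
Opt3: 3·4.8 + 3·85 + 3·30 + 3·158 = 833.4
Opt4: 3·3.9 + 3·71 + 3·34 + 3·151 = 779.7
Opt5: 3·10.0 + 3·110 + 3·60 + 3·571 = 2253.0
Opt6: 3·5.5 + 3·33 + 3·72 + 3·155 = 796.5
Opt7: 3·3.0 + 3·47 + 3·9 + 3·180 = 717.0
Opt8: 3·2.2 + 3·18 + 3·66 + 3·320 = 1218.6
Lowest: Opt2 at 546.9.

Opt2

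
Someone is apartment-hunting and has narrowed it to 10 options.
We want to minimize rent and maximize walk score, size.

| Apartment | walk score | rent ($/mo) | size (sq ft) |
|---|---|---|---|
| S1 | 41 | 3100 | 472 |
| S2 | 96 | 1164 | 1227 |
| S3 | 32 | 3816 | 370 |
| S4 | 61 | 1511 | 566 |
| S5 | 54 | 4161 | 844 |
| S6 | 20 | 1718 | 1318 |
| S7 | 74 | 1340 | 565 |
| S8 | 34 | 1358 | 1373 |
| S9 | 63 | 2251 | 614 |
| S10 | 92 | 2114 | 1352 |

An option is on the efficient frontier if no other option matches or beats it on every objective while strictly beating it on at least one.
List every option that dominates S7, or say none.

S2: walk score 96≥74, rent 1164≤1340, size 1227≥565 — dominates S7.
Others (S1, S3, S4, S5, S6, S8, S9, S10) are each worse than S7 on at least one objective.

S2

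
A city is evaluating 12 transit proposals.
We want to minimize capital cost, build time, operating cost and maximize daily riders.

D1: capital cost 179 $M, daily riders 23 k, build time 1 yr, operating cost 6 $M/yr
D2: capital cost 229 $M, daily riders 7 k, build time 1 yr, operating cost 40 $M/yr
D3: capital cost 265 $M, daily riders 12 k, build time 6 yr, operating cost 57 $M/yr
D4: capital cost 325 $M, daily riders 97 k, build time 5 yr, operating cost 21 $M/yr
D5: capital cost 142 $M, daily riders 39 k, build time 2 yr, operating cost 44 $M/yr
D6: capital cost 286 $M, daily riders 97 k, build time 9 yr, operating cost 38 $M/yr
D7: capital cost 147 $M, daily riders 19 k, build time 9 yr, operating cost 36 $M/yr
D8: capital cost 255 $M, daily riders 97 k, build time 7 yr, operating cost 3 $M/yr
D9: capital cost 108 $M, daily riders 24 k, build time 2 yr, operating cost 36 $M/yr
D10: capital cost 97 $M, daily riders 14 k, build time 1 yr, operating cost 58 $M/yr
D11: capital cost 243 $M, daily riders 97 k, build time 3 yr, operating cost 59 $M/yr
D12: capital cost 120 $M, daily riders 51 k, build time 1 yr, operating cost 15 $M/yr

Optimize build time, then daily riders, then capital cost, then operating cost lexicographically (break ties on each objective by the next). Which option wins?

First minimize build time: best is 1, kept {D1, D2, D10, D12}.
Then maximize daily riders: best is 51, kept {D12}.

D12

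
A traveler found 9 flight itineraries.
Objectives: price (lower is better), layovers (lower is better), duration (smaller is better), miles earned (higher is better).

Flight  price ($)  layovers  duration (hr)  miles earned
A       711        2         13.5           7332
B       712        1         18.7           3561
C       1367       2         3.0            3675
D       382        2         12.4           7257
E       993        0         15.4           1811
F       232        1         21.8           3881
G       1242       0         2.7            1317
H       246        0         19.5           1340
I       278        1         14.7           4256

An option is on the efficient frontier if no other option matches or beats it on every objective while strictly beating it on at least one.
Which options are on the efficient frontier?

A: not dominated (best miles earned).
B: dominated by I (price 278≤712, layovers 1≤1, duration 14.7≤18.7, miles earned 4256≥3561).
C: not dominated.
D: not dominated.
E: not dominated.
F: not dominated (best price).
G: not dominated (best duration).
H: not dominated.
I: not dominated.

A, C, D, E, F, G, H, I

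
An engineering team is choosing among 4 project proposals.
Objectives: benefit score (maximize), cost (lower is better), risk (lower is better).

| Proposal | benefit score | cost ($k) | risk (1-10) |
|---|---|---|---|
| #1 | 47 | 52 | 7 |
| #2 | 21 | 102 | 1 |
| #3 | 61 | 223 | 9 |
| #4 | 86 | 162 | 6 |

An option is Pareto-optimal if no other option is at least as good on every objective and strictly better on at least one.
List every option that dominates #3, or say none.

#4: benefit score 86≥61, cost 162≤223, risk 6≤9 — dominates #3.
Others (#1, #2) are each worse than #3 on at least one objective.

#4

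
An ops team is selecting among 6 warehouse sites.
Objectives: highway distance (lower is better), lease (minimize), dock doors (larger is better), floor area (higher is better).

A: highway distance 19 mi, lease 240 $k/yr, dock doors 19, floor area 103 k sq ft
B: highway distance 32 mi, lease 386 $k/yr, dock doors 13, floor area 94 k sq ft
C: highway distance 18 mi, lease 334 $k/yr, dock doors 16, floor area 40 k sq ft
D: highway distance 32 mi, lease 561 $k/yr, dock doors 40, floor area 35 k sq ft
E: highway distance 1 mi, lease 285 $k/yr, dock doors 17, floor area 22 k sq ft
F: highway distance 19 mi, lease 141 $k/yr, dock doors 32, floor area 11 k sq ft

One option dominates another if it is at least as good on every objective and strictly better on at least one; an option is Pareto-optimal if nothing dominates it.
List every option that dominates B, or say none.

A: highway distance 19≤32, lease 240≤386, dock doors 19≥13, floor area 103≥94 — dominates B.
Others (C, D, E, F) are each worse than B on at least one objective.

A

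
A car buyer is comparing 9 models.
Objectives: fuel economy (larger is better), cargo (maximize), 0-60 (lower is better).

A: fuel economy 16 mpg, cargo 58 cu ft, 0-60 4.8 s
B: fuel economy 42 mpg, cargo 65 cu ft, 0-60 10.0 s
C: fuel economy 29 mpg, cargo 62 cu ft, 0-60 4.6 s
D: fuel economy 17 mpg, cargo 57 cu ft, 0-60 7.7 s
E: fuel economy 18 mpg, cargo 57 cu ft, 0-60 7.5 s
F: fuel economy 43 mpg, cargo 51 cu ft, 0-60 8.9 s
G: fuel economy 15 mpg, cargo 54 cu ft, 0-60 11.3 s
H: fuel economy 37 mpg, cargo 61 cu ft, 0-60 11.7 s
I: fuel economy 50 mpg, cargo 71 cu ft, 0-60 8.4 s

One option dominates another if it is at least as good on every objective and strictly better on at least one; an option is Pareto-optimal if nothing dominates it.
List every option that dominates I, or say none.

none

A: worse on fuel economy (16 vs 50).
B: worse on fuel economy (42 vs 50).
C: worse on fuel economy (29 vs 50).
D: worse on fuel economy (17 vs 50).
E: worse on fuel economy (18 vs 50).
F: worse on fuel economy (43 vs 50).
G: worse on fuel economy (15 vs 50).
H: worse on fuel economy (37 vs 50).
No option dominates I.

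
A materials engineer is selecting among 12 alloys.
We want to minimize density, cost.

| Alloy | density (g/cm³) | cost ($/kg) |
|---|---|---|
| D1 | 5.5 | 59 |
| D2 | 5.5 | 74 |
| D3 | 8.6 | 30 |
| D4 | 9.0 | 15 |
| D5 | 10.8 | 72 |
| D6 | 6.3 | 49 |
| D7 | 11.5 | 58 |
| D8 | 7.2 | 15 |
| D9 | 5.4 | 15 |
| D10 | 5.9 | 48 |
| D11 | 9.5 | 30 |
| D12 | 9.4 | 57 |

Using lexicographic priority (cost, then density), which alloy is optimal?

D9

First minimize cost: best is 15, kept {D4, D8, D9}.
Then minimize density: best is 5.4, kept {D9}.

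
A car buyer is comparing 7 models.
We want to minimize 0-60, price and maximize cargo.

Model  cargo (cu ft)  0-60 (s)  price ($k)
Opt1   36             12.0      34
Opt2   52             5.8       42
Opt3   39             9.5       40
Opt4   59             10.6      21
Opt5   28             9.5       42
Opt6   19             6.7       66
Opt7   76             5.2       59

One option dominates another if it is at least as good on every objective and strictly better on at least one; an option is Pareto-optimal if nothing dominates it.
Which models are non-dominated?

Opt2, Opt3, Opt4, Opt7

Opt1: dominated by Opt4 (cargo 59≥36, 0-60 10.6≤12.0, price 21≤34).
Opt2: not dominated.
Opt3: not dominated.
Opt4: not dominated (best price).
Opt5: dominated by Opt2 (cargo 52≥28, 0-60 5.8≤9.5, price 42≤42).
Opt6: dominated by Opt2 (cargo 52≥19, 0-60 5.8≤6.7, price 42≤66).
Opt7: not dominated (best cargo).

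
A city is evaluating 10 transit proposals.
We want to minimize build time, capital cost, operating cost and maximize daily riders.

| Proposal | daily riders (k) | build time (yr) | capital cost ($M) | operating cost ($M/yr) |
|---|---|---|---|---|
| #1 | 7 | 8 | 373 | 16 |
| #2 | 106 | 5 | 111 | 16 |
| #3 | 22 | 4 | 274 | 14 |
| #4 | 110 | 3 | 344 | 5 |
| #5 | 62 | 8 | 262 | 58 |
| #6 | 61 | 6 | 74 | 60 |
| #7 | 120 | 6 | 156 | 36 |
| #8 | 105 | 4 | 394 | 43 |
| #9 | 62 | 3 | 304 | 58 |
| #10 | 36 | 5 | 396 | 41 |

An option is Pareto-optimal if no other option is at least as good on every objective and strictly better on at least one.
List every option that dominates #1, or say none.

#2, #3, #4

#2: daily riders 106≥7, build time 5≤8, capital cost 111≤373, operating cost 16≤16 — dominates #1.
#3: daily riders 22≥7, build time 4≤8, capital cost 274≤373, operating cost 14≤16 — dominates #1.
#4: daily riders 110≥7, build time 3≤8, capital cost 344≤373, operating cost 5≤16 — dominates #1.
Others (#5, #6, #7, #8, #9, #10) are each worse than #1 on at least one objective.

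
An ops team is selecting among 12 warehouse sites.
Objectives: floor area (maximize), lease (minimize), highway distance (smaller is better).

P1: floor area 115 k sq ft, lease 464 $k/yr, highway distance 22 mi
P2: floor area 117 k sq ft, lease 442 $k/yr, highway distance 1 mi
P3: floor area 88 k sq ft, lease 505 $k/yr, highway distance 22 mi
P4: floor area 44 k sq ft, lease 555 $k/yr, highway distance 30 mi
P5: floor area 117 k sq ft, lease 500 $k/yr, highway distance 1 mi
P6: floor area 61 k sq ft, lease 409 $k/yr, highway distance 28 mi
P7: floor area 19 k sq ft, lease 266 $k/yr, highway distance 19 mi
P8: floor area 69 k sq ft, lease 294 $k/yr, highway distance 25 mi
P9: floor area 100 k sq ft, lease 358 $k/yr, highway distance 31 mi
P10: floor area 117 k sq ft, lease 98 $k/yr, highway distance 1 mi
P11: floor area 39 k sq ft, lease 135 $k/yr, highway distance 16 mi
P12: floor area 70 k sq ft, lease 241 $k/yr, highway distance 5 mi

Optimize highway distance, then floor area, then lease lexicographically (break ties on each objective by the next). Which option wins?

P10

First minimize highway distance: best is 1, kept {P2, P5, P10}.
Then maximize floor area: best is 117, kept {P2, P5, P10}.
Then minimize lease: best is 98, kept {P10}.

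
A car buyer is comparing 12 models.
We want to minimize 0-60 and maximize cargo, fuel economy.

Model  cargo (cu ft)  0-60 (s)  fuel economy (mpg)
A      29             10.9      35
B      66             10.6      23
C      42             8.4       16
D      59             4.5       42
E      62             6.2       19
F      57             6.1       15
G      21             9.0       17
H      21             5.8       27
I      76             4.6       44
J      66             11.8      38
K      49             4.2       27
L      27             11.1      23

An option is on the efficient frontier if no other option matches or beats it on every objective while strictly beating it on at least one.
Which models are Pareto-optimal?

D, I, K

A: dominated by D (cargo 59≥29, 0-60 4.5≤10.9, fuel economy 42≥35).
B: dominated by I (cargo 76≥66, 0-60 4.6≤10.6, fuel economy 44≥23).
C: dominated by D (cargo 59≥42, 0-60 4.5≤8.4, fuel economy 42≥16).
D: not dominated.
E: dominated by I (cargo 76≥62, 0-60 4.6≤6.2, fuel economy 44≥19).
F: dominated by D (cargo 59≥57, 0-60 4.5≤6.1, fuel economy 42≥15).
G: dominated by D (cargo 59≥21, 0-60 4.5≤9.0, fuel economy 42≥17).
H: dominated by D (cargo 59≥21, 0-60 4.5≤5.8, fuel economy 42≥27).
I: not dominated (best cargo).
J: dominated by I (cargo 76≥66, 0-60 4.6≤11.8, fuel economy 44≥38).
K: not dominated (best 0-60).
L: dominated by A (cargo 29≥27, 0-60 10.9≤11.1, fuel economy 35≥23).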